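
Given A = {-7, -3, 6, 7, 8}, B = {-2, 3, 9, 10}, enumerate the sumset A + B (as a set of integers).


A + B = {a + b : a ∈ A, b ∈ B}.
Enumerate all |A|·|B| = 5·4 = 20 pairs (a, b) and collect distinct sums.
a = -7: -7+-2=-9, -7+3=-4, -7+9=2, -7+10=3
a = -3: -3+-2=-5, -3+3=0, -3+9=6, -3+10=7
a = 6: 6+-2=4, 6+3=9, 6+9=15, 6+10=16
a = 7: 7+-2=5, 7+3=10, 7+9=16, 7+10=17
a = 8: 8+-2=6, 8+3=11, 8+9=17, 8+10=18
Collecting distinct sums: A + B = {-9, -5, -4, 0, 2, 3, 4, 5, 6, 7, 9, 10, 11, 15, 16, 17, 18}
|A + B| = 17

A + B = {-9, -5, -4, 0, 2, 3, 4, 5, 6, 7, 9, 10, 11, 15, 16, 17, 18}


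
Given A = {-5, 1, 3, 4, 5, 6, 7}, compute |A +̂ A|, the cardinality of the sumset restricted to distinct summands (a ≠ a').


Restricted sumset: A +̂ A = {a + a' : a ∈ A, a' ∈ A, a ≠ a'}.
Equivalently, take A + A and drop any sum 2a that is achievable ONLY as a + a for a ∈ A (i.e. sums representable only with equal summands).
Enumerate pairs (a, a') with a < a' (symmetric, so each unordered pair gives one sum; this covers all a ≠ a'):
  -5 + 1 = -4
  -5 + 3 = -2
  -5 + 4 = -1
  -5 + 5 = 0
  -5 + 6 = 1
  -5 + 7 = 2
  1 + 3 = 4
  1 + 4 = 5
  1 + 5 = 6
  1 + 6 = 7
  1 + 7 = 8
  3 + 4 = 7
  3 + 5 = 8
  3 + 6 = 9
  3 + 7 = 10
  4 + 5 = 9
  4 + 6 = 10
  4 + 7 = 11
  5 + 6 = 11
  5 + 7 = 12
  6 + 7 = 13
Collected distinct sums: {-4, -2, -1, 0, 1, 2, 4, 5, 6, 7, 8, 9, 10, 11, 12, 13}
|A +̂ A| = 16
(Reference bound: |A +̂ A| ≥ 2|A| - 3 for |A| ≥ 2, with |A| = 7 giving ≥ 11.)

|A +̂ A| = 16


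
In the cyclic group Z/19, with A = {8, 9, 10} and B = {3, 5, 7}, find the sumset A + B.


Work in Z/19Z: reduce every sum a + b modulo 19.
Enumerate all 9 pairs:
a = 8: 8+3=11, 8+5=13, 8+7=15
a = 9: 9+3=12, 9+5=14, 9+7=16
a = 10: 10+3=13, 10+5=15, 10+7=17
Distinct residues collected: {11, 12, 13, 14, 15, 16, 17}
|A + B| = 7 (out of 19 total residues).

A + B = {11, 12, 13, 14, 15, 16, 17}


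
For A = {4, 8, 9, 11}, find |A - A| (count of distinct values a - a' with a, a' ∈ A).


A - A = {a - a' : a, a' ∈ A}; |A| = 4.
Bounds: 2|A|-1 ≤ |A - A| ≤ |A|² - |A| + 1, i.e. 7 ≤ |A - A| ≤ 13.
Note: 0 ∈ A - A always (from a - a). The set is symmetric: if d ∈ A - A then -d ∈ A - A.
Enumerate nonzero differences d = a - a' with a > a' (then include -d):
Positive differences: {1, 2, 3, 4, 5, 7}
Full difference set: {0} ∪ (positive diffs) ∪ (negative diffs).
|A - A| = 1 + 2·6 = 13 (matches direct enumeration: 13).

|A - A| = 13


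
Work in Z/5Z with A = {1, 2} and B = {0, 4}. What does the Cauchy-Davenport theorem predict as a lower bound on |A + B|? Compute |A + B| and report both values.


Cauchy-Davenport: |A + B| ≥ min(p, |A| + |B| - 1) for A, B nonempty in Z/pZ.
|A| = 2, |B| = 2, p = 5.
CD lower bound = min(5, 2 + 2 - 1) = min(5, 3) = 3.
Compute A + B mod 5 directly:
a = 1: 1+0=1, 1+4=0
a = 2: 2+0=2, 2+4=1
A + B = {0, 1, 2}, so |A + B| = 3.
Verify: 3 ≥ 3? Yes ✓.

CD lower bound = 3, actual |A + B| = 3.


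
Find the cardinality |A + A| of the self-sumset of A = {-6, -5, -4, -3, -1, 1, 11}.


A + A = {a + a' : a, a' ∈ A}; |A| = 7.
General bounds: 2|A| - 1 ≤ |A + A| ≤ |A|(|A|+1)/2, i.e. 13 ≤ |A + A| ≤ 28.
Lower bound 2|A|-1 is attained iff A is an arithmetic progression.
Enumerate sums a + a' for a ≤ a' (symmetric, so this suffices):
a = -6: -6+-6=-12, -6+-5=-11, -6+-4=-10, -6+-3=-9, -6+-1=-7, -6+1=-5, -6+11=5
a = -5: -5+-5=-10, -5+-4=-9, -5+-3=-8, -5+-1=-6, -5+1=-4, -5+11=6
a = -4: -4+-4=-8, -4+-3=-7, -4+-1=-5, -4+1=-3, -4+11=7
a = -3: -3+-3=-6, -3+-1=-4, -3+1=-2, -3+11=8
a = -1: -1+-1=-2, -1+1=0, -1+11=10
a = 1: 1+1=2, 1+11=12
a = 11: 11+11=22
Distinct sums: {-12, -11, -10, -9, -8, -7, -6, -5, -4, -3, -2, 0, 2, 5, 6, 7, 8, 10, 12, 22}
|A + A| = 20

|A + A| = 20


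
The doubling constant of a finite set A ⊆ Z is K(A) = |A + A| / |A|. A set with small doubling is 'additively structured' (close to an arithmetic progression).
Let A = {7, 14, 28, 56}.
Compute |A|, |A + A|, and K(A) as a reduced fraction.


|A| = 4.
Compute A + A by enumerating all 16 pairs.
A + A = {14, 21, 28, 35, 42, 56, 63, 70, 84, 112}, so |A + A| = 10.
K = |A + A| / |A| = 10/4 = 5/2 ≈ 2.5000.
Reference: AP of size 4 gives K = 7/4 ≈ 1.7500; a fully generic set of size 4 gives K ≈ 2.5000.

|A| = 4, |A + A| = 10, K = 10/4 = 5/2.


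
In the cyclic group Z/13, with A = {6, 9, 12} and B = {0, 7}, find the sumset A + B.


Work in Z/13Z: reduce every sum a + b modulo 13.
Enumerate all 6 pairs:
a = 6: 6+0=6, 6+7=0
a = 9: 9+0=9, 9+7=3
a = 12: 12+0=12, 12+7=6
Distinct residues collected: {0, 3, 6, 9, 12}
|A + B| = 5 (out of 13 total residues).

A + B = {0, 3, 6, 9, 12}


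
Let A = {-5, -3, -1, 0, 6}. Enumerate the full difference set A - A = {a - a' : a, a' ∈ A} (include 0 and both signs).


A - A = {a - a' : a, a' ∈ A}.
Compute a - a' for each ordered pair (a, a'):
a = -5: -5--5=0, -5--3=-2, -5--1=-4, -5-0=-5, -5-6=-11
a = -3: -3--5=2, -3--3=0, -3--1=-2, -3-0=-3, -3-6=-9
a = -1: -1--5=4, -1--3=2, -1--1=0, -1-0=-1, -1-6=-7
a = 0: 0--5=5, 0--3=3, 0--1=1, 0-0=0, 0-6=-6
a = 6: 6--5=11, 6--3=9, 6--1=7, 6-0=6, 6-6=0
Collecting distinct values (and noting 0 appears from a-a):
A - A = {-11, -9, -7, -6, -5, -4, -3, -2, -1, 0, 1, 2, 3, 4, 5, 6, 7, 9, 11}
|A - A| = 19

A - A = {-11, -9, -7, -6, -5, -4, -3, -2, -1, 0, 1, 2, 3, 4, 5, 6, 7, 9, 11}


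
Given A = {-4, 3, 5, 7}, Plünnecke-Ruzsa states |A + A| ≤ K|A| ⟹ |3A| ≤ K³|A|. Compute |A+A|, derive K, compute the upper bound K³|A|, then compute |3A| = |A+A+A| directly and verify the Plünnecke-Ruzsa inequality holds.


|A| = 4.
Step 1: Compute A + A by enumerating all 16 pairs.
A + A = {-8, -1, 1, 3, 6, 8, 10, 12, 14}, so |A + A| = 9.
Step 2: Doubling constant K = |A + A|/|A| = 9/4 = 9/4 ≈ 2.2500.
Step 3: Plünnecke-Ruzsa gives |3A| ≤ K³·|A| = (2.2500)³ · 4 ≈ 45.5625.
Step 4: Compute 3A = A + A + A directly by enumerating all triples (a,b,c) ∈ A³; |3A| = 16.
Step 5: Check 16 ≤ 45.5625? Yes ✓.

K = 9/4, Plünnecke-Ruzsa bound K³|A| ≈ 45.5625, |3A| = 16, inequality holds.


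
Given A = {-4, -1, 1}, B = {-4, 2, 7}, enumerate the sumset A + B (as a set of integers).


A + B = {a + b : a ∈ A, b ∈ B}.
Enumerate all |A|·|B| = 3·3 = 9 pairs (a, b) and collect distinct sums.
a = -4: -4+-4=-8, -4+2=-2, -4+7=3
a = -1: -1+-4=-5, -1+2=1, -1+7=6
a = 1: 1+-4=-3, 1+2=3, 1+7=8
Collecting distinct sums: A + B = {-8, -5, -3, -2, 1, 3, 6, 8}
|A + B| = 8

A + B = {-8, -5, -3, -2, 1, 3, 6, 8}


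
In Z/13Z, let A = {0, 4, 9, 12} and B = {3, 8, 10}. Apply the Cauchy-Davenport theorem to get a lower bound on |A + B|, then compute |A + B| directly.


Cauchy-Davenport: |A + B| ≥ min(p, |A| + |B| - 1) for A, B nonempty in Z/pZ.
|A| = 4, |B| = 3, p = 13.
CD lower bound = min(13, 4 + 3 - 1) = min(13, 6) = 6.
Compute A + B mod 13 directly:
a = 0: 0+3=3, 0+8=8, 0+10=10
a = 4: 4+3=7, 4+8=12, 4+10=1
a = 9: 9+3=12, 9+8=4, 9+10=6
a = 12: 12+3=2, 12+8=7, 12+10=9
A + B = {1, 2, 3, 4, 6, 7, 8, 9, 10, 12}, so |A + B| = 10.
Verify: 10 ≥ 6? Yes ✓.

CD lower bound = 6, actual |A + B| = 10.


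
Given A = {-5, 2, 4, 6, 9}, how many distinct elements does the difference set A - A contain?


A - A = {a - a' : a, a' ∈ A}; |A| = 5.
Bounds: 2|A|-1 ≤ |A - A| ≤ |A|² - |A| + 1, i.e. 9 ≤ |A - A| ≤ 21.
Note: 0 ∈ A - A always (from a - a). The set is symmetric: if d ∈ A - A then -d ∈ A - A.
Enumerate nonzero differences d = a - a' with a > a' (then include -d):
Positive differences: {2, 3, 4, 5, 7, 9, 11, 14}
Full difference set: {0} ∪ (positive diffs) ∪ (negative diffs).
|A - A| = 1 + 2·8 = 17 (matches direct enumeration: 17).

|A - A| = 17


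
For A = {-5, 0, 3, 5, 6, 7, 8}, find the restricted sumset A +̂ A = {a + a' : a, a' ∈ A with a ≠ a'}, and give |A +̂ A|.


Restricted sumset: A +̂ A = {a + a' : a ∈ A, a' ∈ A, a ≠ a'}.
Equivalently, take A + A and drop any sum 2a that is achievable ONLY as a + a for a ∈ A (i.e. sums representable only with equal summands).
Enumerate pairs (a, a') with a < a' (symmetric, so each unordered pair gives one sum; this covers all a ≠ a'):
  -5 + 0 = -5
  -5 + 3 = -2
  -5 + 5 = 0
  -5 + 6 = 1
  -5 + 7 = 2
  -5 + 8 = 3
  0 + 3 = 3
  0 + 5 = 5
  0 + 6 = 6
  0 + 7 = 7
  0 + 8 = 8
  3 + 5 = 8
  3 + 6 = 9
  3 + 7 = 10
  3 + 8 = 11
  5 + 6 = 11
  5 + 7 = 12
  5 + 8 = 13
  6 + 7 = 13
  6 + 8 = 14
  7 + 8 = 15
Collected distinct sums: {-5, -2, 0, 1, 2, 3, 5, 6, 7, 8, 9, 10, 11, 12, 13, 14, 15}
|A +̂ A| = 17
(Reference bound: |A +̂ A| ≥ 2|A| - 3 for |A| ≥ 2, with |A| = 7 giving ≥ 11.)

|A +̂ A| = 17


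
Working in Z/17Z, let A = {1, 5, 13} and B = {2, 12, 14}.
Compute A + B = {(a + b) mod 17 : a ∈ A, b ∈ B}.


Work in Z/17Z: reduce every sum a + b modulo 17.
Enumerate all 9 pairs:
a = 1: 1+2=3, 1+12=13, 1+14=15
a = 5: 5+2=7, 5+12=0, 5+14=2
a = 13: 13+2=15, 13+12=8, 13+14=10
Distinct residues collected: {0, 2, 3, 7, 8, 10, 13, 15}
|A + B| = 8 (out of 17 total residues).

A + B = {0, 2, 3, 7, 8, 10, 13, 15}


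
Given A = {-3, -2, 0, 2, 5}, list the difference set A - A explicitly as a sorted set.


A - A = {a - a' : a, a' ∈ A}.
Compute a - a' for each ordered pair (a, a'):
a = -3: -3--3=0, -3--2=-1, -3-0=-3, -3-2=-5, -3-5=-8
a = -2: -2--3=1, -2--2=0, -2-0=-2, -2-2=-4, -2-5=-7
a = 0: 0--3=3, 0--2=2, 0-0=0, 0-2=-2, 0-5=-5
a = 2: 2--3=5, 2--2=4, 2-0=2, 2-2=0, 2-5=-3
a = 5: 5--3=8, 5--2=7, 5-0=5, 5-2=3, 5-5=0
Collecting distinct values (and noting 0 appears from a-a):
A - A = {-8, -7, -5, -4, -3, -2, -1, 0, 1, 2, 3, 4, 5, 7, 8}
|A - A| = 15

A - A = {-8, -7, -5, -4, -3, -2, -1, 0, 1, 2, 3, 4, 5, 7, 8}


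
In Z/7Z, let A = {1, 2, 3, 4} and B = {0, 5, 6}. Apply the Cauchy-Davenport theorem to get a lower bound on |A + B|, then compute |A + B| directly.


Cauchy-Davenport: |A + B| ≥ min(p, |A| + |B| - 1) for A, B nonempty in Z/pZ.
|A| = 4, |B| = 3, p = 7.
CD lower bound = min(7, 4 + 3 - 1) = min(7, 6) = 6.
Compute A + B mod 7 directly:
a = 1: 1+0=1, 1+5=6, 1+6=0
a = 2: 2+0=2, 2+5=0, 2+6=1
a = 3: 3+0=3, 3+5=1, 3+6=2
a = 4: 4+0=4, 4+5=2, 4+6=3
A + B = {0, 1, 2, 3, 4, 6}, so |A + B| = 6.
Verify: 6 ≥ 6? Yes ✓.

CD lower bound = 6, actual |A + B| = 6.


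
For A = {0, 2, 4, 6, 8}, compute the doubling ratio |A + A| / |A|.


|A| = 5.
Compute A + A by enumerating all 25 pairs.
A + A = {0, 2, 4, 6, 8, 10, 12, 14, 16}, so |A + A| = 9.
K = |A + A| / |A| = 9/5 (already in lowest terms) ≈ 1.8000.
Reference: AP of size 5 gives K = 9/5 ≈ 1.8000; a fully generic set of size 5 gives K ≈ 3.0000.

|A| = 5, |A + A| = 9, K = 9/5.


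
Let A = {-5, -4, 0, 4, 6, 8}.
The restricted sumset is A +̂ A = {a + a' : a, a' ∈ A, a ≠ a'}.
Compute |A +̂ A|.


Restricted sumset: A +̂ A = {a + a' : a ∈ A, a' ∈ A, a ≠ a'}.
Equivalently, take A + A and drop any sum 2a that is achievable ONLY as a + a for a ∈ A (i.e. sums representable only with equal summands).
Enumerate pairs (a, a') with a < a' (symmetric, so each unordered pair gives one sum; this covers all a ≠ a'):
  -5 + -4 = -9
  -5 + 0 = -5
  -5 + 4 = -1
  -5 + 6 = 1
  -5 + 8 = 3
  -4 + 0 = -4
  -4 + 4 = 0
  -4 + 6 = 2
  -4 + 8 = 4
  0 + 4 = 4
  0 + 6 = 6
  0 + 8 = 8
  4 + 6 = 10
  4 + 8 = 12
  6 + 8 = 14
Collected distinct sums: {-9, -5, -4, -1, 0, 1, 2, 3, 4, 6, 8, 10, 12, 14}
|A +̂ A| = 14
(Reference bound: |A +̂ A| ≥ 2|A| - 3 for |A| ≥ 2, with |A| = 6 giving ≥ 9.)

|A +̂ A| = 14


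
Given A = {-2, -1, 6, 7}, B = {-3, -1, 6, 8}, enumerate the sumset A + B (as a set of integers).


A + B = {a + b : a ∈ A, b ∈ B}.
Enumerate all |A|·|B| = 4·4 = 16 pairs (a, b) and collect distinct sums.
a = -2: -2+-3=-5, -2+-1=-3, -2+6=4, -2+8=6
a = -1: -1+-3=-4, -1+-1=-2, -1+6=5, -1+8=7
a = 6: 6+-3=3, 6+-1=5, 6+6=12, 6+8=14
a = 7: 7+-3=4, 7+-1=6, 7+6=13, 7+8=15
Collecting distinct sums: A + B = {-5, -4, -3, -2, 3, 4, 5, 6, 7, 12, 13, 14, 15}
|A + B| = 13

A + B = {-5, -4, -3, -2, 3, 4, 5, 6, 7, 12, 13, 14, 15}


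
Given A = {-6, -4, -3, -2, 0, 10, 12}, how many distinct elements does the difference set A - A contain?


A - A = {a - a' : a, a' ∈ A}; |A| = 7.
Bounds: 2|A|-1 ≤ |A - A| ≤ |A|² - |A| + 1, i.e. 13 ≤ |A - A| ≤ 43.
Note: 0 ∈ A - A always (from a - a). The set is symmetric: if d ∈ A - A then -d ∈ A - A.
Enumerate nonzero differences d = a - a' with a > a' (then include -d):
Positive differences: {1, 2, 3, 4, 6, 10, 12, 13, 14, 15, 16, 18}
Full difference set: {0} ∪ (positive diffs) ∪ (negative diffs).
|A - A| = 1 + 2·12 = 25 (matches direct enumeration: 25).

|A - A| = 25


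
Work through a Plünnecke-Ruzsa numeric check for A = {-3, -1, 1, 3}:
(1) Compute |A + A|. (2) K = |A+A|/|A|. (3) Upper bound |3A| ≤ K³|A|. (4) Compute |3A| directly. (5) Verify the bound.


|A| = 4.
Step 1: Compute A + A by enumerating all 16 pairs.
A + A = {-6, -4, -2, 0, 2, 4, 6}, so |A + A| = 7.
Step 2: Doubling constant K = |A + A|/|A| = 7/4 = 7/4 ≈ 1.7500.
Step 3: Plünnecke-Ruzsa gives |3A| ≤ K³·|A| = (1.7500)³ · 4 ≈ 21.4375.
Step 4: Compute 3A = A + A + A directly by enumerating all triples (a,b,c) ∈ A³; |3A| = 10.
Step 5: Check 10 ≤ 21.4375? Yes ✓.

K = 7/4, Plünnecke-Ruzsa bound K³|A| ≈ 21.4375, |3A| = 10, inequality holds.


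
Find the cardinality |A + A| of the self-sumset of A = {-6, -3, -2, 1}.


A + A = {a + a' : a, a' ∈ A}; |A| = 4.
General bounds: 2|A| - 1 ≤ |A + A| ≤ |A|(|A|+1)/2, i.e. 7 ≤ |A + A| ≤ 10.
Lower bound 2|A|-1 is attained iff A is an arithmetic progression.
Enumerate sums a + a' for a ≤ a' (symmetric, so this suffices):
a = -6: -6+-6=-12, -6+-3=-9, -6+-2=-8, -6+1=-5
a = -3: -3+-3=-6, -3+-2=-5, -3+1=-2
a = -2: -2+-2=-4, -2+1=-1
a = 1: 1+1=2
Distinct sums: {-12, -9, -8, -6, -5, -4, -2, -1, 2}
|A + A| = 9

|A + A| = 9


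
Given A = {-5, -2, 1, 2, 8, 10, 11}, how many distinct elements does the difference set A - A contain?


A - A = {a - a' : a, a' ∈ A}; |A| = 7.
Bounds: 2|A|-1 ≤ |A - A| ≤ |A|² - |A| + 1, i.e. 13 ≤ |A - A| ≤ 43.
Note: 0 ∈ A - A always (from a - a). The set is symmetric: if d ∈ A - A then -d ∈ A - A.
Enumerate nonzero differences d = a - a' with a > a' (then include -d):
Positive differences: {1, 2, 3, 4, 6, 7, 8, 9, 10, 12, 13, 15, 16}
Full difference set: {0} ∪ (positive diffs) ∪ (negative diffs).
|A - A| = 1 + 2·13 = 27 (matches direct enumeration: 27).

|A - A| = 27


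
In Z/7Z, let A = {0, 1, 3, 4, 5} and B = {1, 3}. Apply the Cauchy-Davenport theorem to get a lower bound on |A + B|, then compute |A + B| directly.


Cauchy-Davenport: |A + B| ≥ min(p, |A| + |B| - 1) for A, B nonempty in Z/pZ.
|A| = 5, |B| = 2, p = 7.
CD lower bound = min(7, 5 + 2 - 1) = min(7, 6) = 6.
Compute A + B mod 7 directly:
a = 0: 0+1=1, 0+3=3
a = 1: 1+1=2, 1+3=4
a = 3: 3+1=4, 3+3=6
a = 4: 4+1=5, 4+3=0
a = 5: 5+1=6, 5+3=1
A + B = {0, 1, 2, 3, 4, 5, 6}, so |A + B| = 7.
Verify: 7 ≥ 6? Yes ✓.

CD lower bound = 6, actual |A + B| = 7.


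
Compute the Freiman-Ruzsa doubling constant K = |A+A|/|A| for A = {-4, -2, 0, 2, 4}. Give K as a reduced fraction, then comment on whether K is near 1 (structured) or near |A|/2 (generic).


|A| = 5.
Compute A + A by enumerating all 25 pairs.
A + A = {-8, -6, -4, -2, 0, 2, 4, 6, 8}, so |A + A| = 9.
K = |A + A| / |A| = 9/5 (already in lowest terms) ≈ 1.8000.
Reference: AP of size 5 gives K = 9/5 ≈ 1.8000; a fully generic set of size 5 gives K ≈ 3.0000.

|A| = 5, |A + A| = 9, K = 9/5.


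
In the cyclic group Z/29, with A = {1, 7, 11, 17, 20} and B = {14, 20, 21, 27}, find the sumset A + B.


Work in Z/29Z: reduce every sum a + b modulo 29.
Enumerate all 20 pairs:
a = 1: 1+14=15, 1+20=21, 1+21=22, 1+27=28
a = 7: 7+14=21, 7+20=27, 7+21=28, 7+27=5
a = 11: 11+14=25, 11+20=2, 11+21=3, 11+27=9
a = 17: 17+14=2, 17+20=8, 17+21=9, 17+27=15
a = 20: 20+14=5, 20+20=11, 20+21=12, 20+27=18
Distinct residues collected: {2, 3, 5, 8, 9, 11, 12, 15, 18, 21, 22, 25, 27, 28}
|A + B| = 14 (out of 29 total residues).

A + B = {2, 3, 5, 8, 9, 11, 12, 15, 18, 21, 22, 25, 27, 28}


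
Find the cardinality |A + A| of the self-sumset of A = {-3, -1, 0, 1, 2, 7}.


A + A = {a + a' : a, a' ∈ A}; |A| = 6.
General bounds: 2|A| - 1 ≤ |A + A| ≤ |A|(|A|+1)/2, i.e. 11 ≤ |A + A| ≤ 21.
Lower bound 2|A|-1 is attained iff A is an arithmetic progression.
Enumerate sums a + a' for a ≤ a' (symmetric, so this suffices):
a = -3: -3+-3=-6, -3+-1=-4, -3+0=-3, -3+1=-2, -3+2=-1, -3+7=4
a = -1: -1+-1=-2, -1+0=-1, -1+1=0, -1+2=1, -1+7=6
a = 0: 0+0=0, 0+1=1, 0+2=2, 0+7=7
a = 1: 1+1=2, 1+2=3, 1+7=8
a = 2: 2+2=4, 2+7=9
a = 7: 7+7=14
Distinct sums: {-6, -4, -3, -2, -1, 0, 1, 2, 3, 4, 6, 7, 8, 9, 14}
|A + A| = 15

|A + A| = 15


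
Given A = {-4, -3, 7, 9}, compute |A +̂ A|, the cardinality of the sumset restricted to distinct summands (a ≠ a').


Restricted sumset: A +̂ A = {a + a' : a ∈ A, a' ∈ A, a ≠ a'}.
Equivalently, take A + A and drop any sum 2a that is achievable ONLY as a + a for a ∈ A (i.e. sums representable only with equal summands).
Enumerate pairs (a, a') with a < a' (symmetric, so each unordered pair gives one sum; this covers all a ≠ a'):
  -4 + -3 = -7
  -4 + 7 = 3
  -4 + 9 = 5
  -3 + 7 = 4
  -3 + 9 = 6
  7 + 9 = 16
Collected distinct sums: {-7, 3, 4, 5, 6, 16}
|A +̂ A| = 6
(Reference bound: |A +̂ A| ≥ 2|A| - 3 for |A| ≥ 2, with |A| = 4 giving ≥ 5.)

|A +̂ A| = 6


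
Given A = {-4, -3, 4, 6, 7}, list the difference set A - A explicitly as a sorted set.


A - A = {a - a' : a, a' ∈ A}.
Compute a - a' for each ordered pair (a, a'):
a = -4: -4--4=0, -4--3=-1, -4-4=-8, -4-6=-10, -4-7=-11
a = -3: -3--4=1, -3--3=0, -3-4=-7, -3-6=-9, -3-7=-10
a = 4: 4--4=8, 4--3=7, 4-4=0, 4-6=-2, 4-7=-3
a = 6: 6--4=10, 6--3=9, 6-4=2, 6-6=0, 6-7=-1
a = 7: 7--4=11, 7--3=10, 7-4=3, 7-6=1, 7-7=0
Collecting distinct values (and noting 0 appears from a-a):
A - A = {-11, -10, -9, -8, -7, -3, -2, -1, 0, 1, 2, 3, 7, 8, 9, 10, 11}
|A - A| = 17

A - A = {-11, -10, -9, -8, -7, -3, -2, -1, 0, 1, 2, 3, 7, 8, 9, 10, 11}


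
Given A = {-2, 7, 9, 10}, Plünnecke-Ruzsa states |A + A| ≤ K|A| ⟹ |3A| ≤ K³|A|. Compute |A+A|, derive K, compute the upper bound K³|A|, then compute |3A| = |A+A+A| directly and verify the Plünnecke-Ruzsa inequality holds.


|A| = 4.
Step 1: Compute A + A by enumerating all 16 pairs.
A + A = {-4, 5, 7, 8, 14, 16, 17, 18, 19, 20}, so |A + A| = 10.
Step 2: Doubling constant K = |A + A|/|A| = 10/4 = 10/4 ≈ 2.5000.
Step 3: Plünnecke-Ruzsa gives |3A| ≤ K³·|A| = (2.5000)³ · 4 ≈ 62.5000.
Step 4: Compute 3A = A + A + A directly by enumerating all triples (a,b,c) ∈ A³; |3A| = 19.
Step 5: Check 19 ≤ 62.5000? Yes ✓.

K = 10/4, Plünnecke-Ruzsa bound K³|A| ≈ 62.5000, |3A| = 19, inequality holds.


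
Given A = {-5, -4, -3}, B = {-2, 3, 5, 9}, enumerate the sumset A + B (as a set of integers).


A + B = {a + b : a ∈ A, b ∈ B}.
Enumerate all |A|·|B| = 3·4 = 12 pairs (a, b) and collect distinct sums.
a = -5: -5+-2=-7, -5+3=-2, -5+5=0, -5+9=4
a = -4: -4+-2=-6, -4+3=-1, -4+5=1, -4+9=5
a = -3: -3+-2=-5, -3+3=0, -3+5=2, -3+9=6
Collecting distinct sums: A + B = {-7, -6, -5, -2, -1, 0, 1, 2, 4, 5, 6}
|A + B| = 11

A + B = {-7, -6, -5, -2, -1, 0, 1, 2, 4, 5, 6}


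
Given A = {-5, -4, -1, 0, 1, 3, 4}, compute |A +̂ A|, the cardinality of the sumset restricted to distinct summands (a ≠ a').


Restricted sumset: A +̂ A = {a + a' : a ∈ A, a' ∈ A, a ≠ a'}.
Equivalently, take A + A and drop any sum 2a that is achievable ONLY as a + a for a ∈ A (i.e. sums representable only with equal summands).
Enumerate pairs (a, a') with a < a' (symmetric, so each unordered pair gives one sum; this covers all a ≠ a'):
  -5 + -4 = -9
  -5 + -1 = -6
  -5 + 0 = -5
  -5 + 1 = -4
  -5 + 3 = -2
  -5 + 4 = -1
  -4 + -1 = -5
  -4 + 0 = -4
  -4 + 1 = -3
  -4 + 3 = -1
  -4 + 4 = 0
  -1 + 0 = -1
  -1 + 1 = 0
  -1 + 3 = 2
  -1 + 4 = 3
  0 + 1 = 1
  0 + 3 = 3
  0 + 4 = 4
  1 + 3 = 4
  1 + 4 = 5
  3 + 4 = 7
Collected distinct sums: {-9, -6, -5, -4, -3, -2, -1, 0, 1, 2, 3, 4, 5, 7}
|A +̂ A| = 14
(Reference bound: |A +̂ A| ≥ 2|A| - 3 for |A| ≥ 2, with |A| = 7 giving ≥ 11.)

|A +̂ A| = 14


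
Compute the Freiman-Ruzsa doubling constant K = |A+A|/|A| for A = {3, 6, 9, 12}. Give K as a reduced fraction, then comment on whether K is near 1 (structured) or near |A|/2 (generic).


|A| = 4.
Compute A + A by enumerating all 16 pairs.
A + A = {6, 9, 12, 15, 18, 21, 24}, so |A + A| = 7.
K = |A + A| / |A| = 7/4 (already in lowest terms) ≈ 1.7500.
Reference: AP of size 4 gives K = 7/4 ≈ 1.7500; a fully generic set of size 4 gives K ≈ 2.5000.

|A| = 4, |A + A| = 7, K = 7/4.


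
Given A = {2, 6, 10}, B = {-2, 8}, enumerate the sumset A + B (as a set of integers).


A + B = {a + b : a ∈ A, b ∈ B}.
Enumerate all |A|·|B| = 3·2 = 6 pairs (a, b) and collect distinct sums.
a = 2: 2+-2=0, 2+8=10
a = 6: 6+-2=4, 6+8=14
a = 10: 10+-2=8, 10+8=18
Collecting distinct sums: A + B = {0, 4, 8, 10, 14, 18}
|A + B| = 6

A + B = {0, 4, 8, 10, 14, 18}


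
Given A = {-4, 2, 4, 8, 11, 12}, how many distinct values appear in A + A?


A + A = {a + a' : a, a' ∈ A}; |A| = 6.
General bounds: 2|A| - 1 ≤ |A + A| ≤ |A|(|A|+1)/2, i.e. 11 ≤ |A + A| ≤ 21.
Lower bound 2|A|-1 is attained iff A is an arithmetic progression.
Enumerate sums a + a' for a ≤ a' (symmetric, so this suffices):
a = -4: -4+-4=-8, -4+2=-2, -4+4=0, -4+8=4, -4+11=7, -4+12=8
a = 2: 2+2=4, 2+4=6, 2+8=10, 2+11=13, 2+12=14
a = 4: 4+4=8, 4+8=12, 4+11=15, 4+12=16
a = 8: 8+8=16, 8+11=19, 8+12=20
a = 11: 11+11=22, 11+12=23
a = 12: 12+12=24
Distinct sums: {-8, -2, 0, 4, 6, 7, 8, 10, 12, 13, 14, 15, 16, 19, 20, 22, 23, 24}
|A + A| = 18

|A + A| = 18


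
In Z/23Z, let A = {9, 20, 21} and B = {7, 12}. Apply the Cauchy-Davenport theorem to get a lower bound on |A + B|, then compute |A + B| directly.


Cauchy-Davenport: |A + B| ≥ min(p, |A| + |B| - 1) for A, B nonempty in Z/pZ.
|A| = 3, |B| = 2, p = 23.
CD lower bound = min(23, 3 + 2 - 1) = min(23, 4) = 4.
Compute A + B mod 23 directly:
a = 9: 9+7=16, 9+12=21
a = 20: 20+7=4, 20+12=9
a = 21: 21+7=5, 21+12=10
A + B = {4, 5, 9, 10, 16, 21}, so |A + B| = 6.
Verify: 6 ≥ 4? Yes ✓.

CD lower bound = 4, actual |A + B| = 6.


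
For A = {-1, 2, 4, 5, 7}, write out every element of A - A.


A - A = {a - a' : a, a' ∈ A}.
Compute a - a' for each ordered pair (a, a'):
a = -1: -1--1=0, -1-2=-3, -1-4=-5, -1-5=-6, -1-7=-8
a = 2: 2--1=3, 2-2=0, 2-4=-2, 2-5=-3, 2-7=-5
a = 4: 4--1=5, 4-2=2, 4-4=0, 4-5=-1, 4-7=-3
a = 5: 5--1=6, 5-2=3, 5-4=1, 5-5=0, 5-7=-2
a = 7: 7--1=8, 7-2=5, 7-4=3, 7-5=2, 7-7=0
Collecting distinct values (and noting 0 appears from a-a):
A - A = {-8, -6, -5, -3, -2, -1, 0, 1, 2, 3, 5, 6, 8}
|A - A| = 13

A - A = {-8, -6, -5, -3, -2, -1, 0, 1, 2, 3, 5, 6, 8}


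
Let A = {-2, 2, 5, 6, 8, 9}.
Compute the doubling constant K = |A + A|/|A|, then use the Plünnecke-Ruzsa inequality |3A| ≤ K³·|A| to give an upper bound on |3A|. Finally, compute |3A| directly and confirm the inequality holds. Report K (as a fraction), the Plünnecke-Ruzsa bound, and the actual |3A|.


|A| = 6.
Step 1: Compute A + A by enumerating all 36 pairs.
A + A = {-4, 0, 3, 4, 6, 7, 8, 10, 11, 12, 13, 14, 15, 16, 17, 18}, so |A + A| = 16.
Step 2: Doubling constant K = |A + A|/|A| = 16/6 = 16/6 ≈ 2.6667.
Step 3: Plünnecke-Ruzsa gives |3A| ≤ K³·|A| = (2.6667)³ · 6 ≈ 113.7778.
Step 4: Compute 3A = A + A + A directly by enumerating all triples (a,b,c) ∈ A³; |3A| = 27.
Step 5: Check 27 ≤ 113.7778? Yes ✓.

K = 16/6, Plünnecke-Ruzsa bound K³|A| ≈ 113.7778, |3A| = 27, inequality holds.


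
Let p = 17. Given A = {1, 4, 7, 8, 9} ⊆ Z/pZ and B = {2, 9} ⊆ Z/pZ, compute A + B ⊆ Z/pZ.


Work in Z/17Z: reduce every sum a + b modulo 17.
Enumerate all 10 pairs:
a = 1: 1+2=3, 1+9=10
a = 4: 4+2=6, 4+9=13
a = 7: 7+2=9, 7+9=16
a = 8: 8+2=10, 8+9=0
a = 9: 9+2=11, 9+9=1
Distinct residues collected: {0, 1, 3, 6, 9, 10, 11, 13, 16}
|A + B| = 9 (out of 17 total residues).

A + B = {0, 1, 3, 6, 9, 10, 11, 13, 16}


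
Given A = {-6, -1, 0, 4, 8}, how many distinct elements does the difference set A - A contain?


A - A = {a - a' : a, a' ∈ A}; |A| = 5.
Bounds: 2|A|-1 ≤ |A - A| ≤ |A|² - |A| + 1, i.e. 9 ≤ |A - A| ≤ 21.
Note: 0 ∈ A - A always (from a - a). The set is symmetric: if d ∈ A - A then -d ∈ A - A.
Enumerate nonzero differences d = a - a' with a > a' (then include -d):
Positive differences: {1, 4, 5, 6, 8, 9, 10, 14}
Full difference set: {0} ∪ (positive diffs) ∪ (negative diffs).
|A - A| = 1 + 2·8 = 17 (matches direct enumeration: 17).

|A - A| = 17


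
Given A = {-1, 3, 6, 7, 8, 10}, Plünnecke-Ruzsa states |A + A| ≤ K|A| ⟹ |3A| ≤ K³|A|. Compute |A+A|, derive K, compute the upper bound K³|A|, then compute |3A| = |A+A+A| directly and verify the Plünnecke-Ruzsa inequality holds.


|A| = 6.
Step 1: Compute A + A by enumerating all 36 pairs.
A + A = {-2, 2, 5, 6, 7, 9, 10, 11, 12, 13, 14, 15, 16, 17, 18, 20}, so |A + A| = 16.
Step 2: Doubling constant K = |A + A|/|A| = 16/6 = 16/6 ≈ 2.6667.
Step 3: Plünnecke-Ruzsa gives |3A| ≤ K³·|A| = (2.6667)³ · 6 ≈ 113.7778.
Step 4: Compute 3A = A + A + A directly by enumerating all triples (a,b,c) ∈ A³; |3A| = 27.
Step 5: Check 27 ≤ 113.7778? Yes ✓.

K = 16/6, Plünnecke-Ruzsa bound K³|A| ≈ 113.7778, |3A| = 27, inequality holds.


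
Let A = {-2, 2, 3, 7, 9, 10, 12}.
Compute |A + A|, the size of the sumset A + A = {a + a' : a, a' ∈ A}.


A + A = {a + a' : a, a' ∈ A}; |A| = 7.
General bounds: 2|A| - 1 ≤ |A + A| ≤ |A|(|A|+1)/2, i.e. 13 ≤ |A + A| ≤ 28.
Lower bound 2|A|-1 is attained iff A is an arithmetic progression.
Enumerate sums a + a' for a ≤ a' (symmetric, so this suffices):
a = -2: -2+-2=-4, -2+2=0, -2+3=1, -2+7=5, -2+9=7, -2+10=8, -2+12=10
a = 2: 2+2=4, 2+3=5, 2+7=9, 2+9=11, 2+10=12, 2+12=14
a = 3: 3+3=6, 3+7=10, 3+9=12, 3+10=13, 3+12=15
a = 7: 7+7=14, 7+9=16, 7+10=17, 7+12=19
a = 9: 9+9=18, 9+10=19, 9+12=21
a = 10: 10+10=20, 10+12=22
a = 12: 12+12=24
Distinct sums: {-4, 0, 1, 4, 5, 6, 7, 8, 9, 10, 11, 12, 13, 14, 15, 16, 17, 18, 19, 20, 21, 22, 24}
|A + A| = 23

|A + A| = 23


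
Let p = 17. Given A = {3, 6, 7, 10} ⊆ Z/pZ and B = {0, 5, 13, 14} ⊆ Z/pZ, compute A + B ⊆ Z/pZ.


Work in Z/17Z: reduce every sum a + b modulo 17.
Enumerate all 16 pairs:
a = 3: 3+0=3, 3+5=8, 3+13=16, 3+14=0
a = 6: 6+0=6, 6+5=11, 6+13=2, 6+14=3
a = 7: 7+0=7, 7+5=12, 7+13=3, 7+14=4
a = 10: 10+0=10, 10+5=15, 10+13=6, 10+14=7
Distinct residues collected: {0, 2, 3, 4, 6, 7, 8, 10, 11, 12, 15, 16}
|A + B| = 12 (out of 17 total residues).

A + B = {0, 2, 3, 4, 6, 7, 8, 10, 11, 12, 15, 16}


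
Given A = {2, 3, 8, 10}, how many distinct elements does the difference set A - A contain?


A - A = {a - a' : a, a' ∈ A}; |A| = 4.
Bounds: 2|A|-1 ≤ |A - A| ≤ |A|² - |A| + 1, i.e. 7 ≤ |A - A| ≤ 13.
Note: 0 ∈ A - A always (from a - a). The set is symmetric: if d ∈ A - A then -d ∈ A - A.
Enumerate nonzero differences d = a - a' with a > a' (then include -d):
Positive differences: {1, 2, 5, 6, 7, 8}
Full difference set: {0} ∪ (positive diffs) ∪ (negative diffs).
|A - A| = 1 + 2·6 = 13 (matches direct enumeration: 13).

|A - A| = 13


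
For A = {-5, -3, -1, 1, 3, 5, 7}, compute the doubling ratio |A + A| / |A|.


|A| = 7.
Compute A + A by enumerating all 49 pairs.
A + A = {-10, -8, -6, -4, -2, 0, 2, 4, 6, 8, 10, 12, 14}, so |A + A| = 13.
K = |A + A| / |A| = 13/7 (already in lowest terms) ≈ 1.8571.
Reference: AP of size 7 gives K = 13/7 ≈ 1.8571; a fully generic set of size 7 gives K ≈ 4.0000.

|A| = 7, |A + A| = 13, K = 13/7.


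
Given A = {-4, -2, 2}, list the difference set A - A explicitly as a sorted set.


A - A = {a - a' : a, a' ∈ A}.
Compute a - a' for each ordered pair (a, a'):
a = -4: -4--4=0, -4--2=-2, -4-2=-6
a = -2: -2--4=2, -2--2=0, -2-2=-4
a = 2: 2--4=6, 2--2=4, 2-2=0
Collecting distinct values (and noting 0 appears from a-a):
A - A = {-6, -4, -2, 0, 2, 4, 6}
|A - A| = 7

A - A = {-6, -4, -2, 0, 2, 4, 6}


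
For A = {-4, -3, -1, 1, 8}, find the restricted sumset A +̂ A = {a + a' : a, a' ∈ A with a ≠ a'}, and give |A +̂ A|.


Restricted sumset: A +̂ A = {a + a' : a ∈ A, a' ∈ A, a ≠ a'}.
Equivalently, take A + A and drop any sum 2a that is achievable ONLY as a + a for a ∈ A (i.e. sums representable only with equal summands).
Enumerate pairs (a, a') with a < a' (symmetric, so each unordered pair gives one sum; this covers all a ≠ a'):
  -4 + -3 = -7
  -4 + -1 = -5
  -4 + 1 = -3
  -4 + 8 = 4
  -3 + -1 = -4
  -3 + 1 = -2
  -3 + 8 = 5
  -1 + 1 = 0
  -1 + 8 = 7
  1 + 8 = 9
Collected distinct sums: {-7, -5, -4, -3, -2, 0, 4, 5, 7, 9}
|A +̂ A| = 10
(Reference bound: |A +̂ A| ≥ 2|A| - 3 for |A| ≥ 2, with |A| = 5 giving ≥ 7.)

|A +̂ A| = 10


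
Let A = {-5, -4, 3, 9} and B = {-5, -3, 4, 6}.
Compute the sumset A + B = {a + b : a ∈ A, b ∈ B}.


A + B = {a + b : a ∈ A, b ∈ B}.
Enumerate all |A|·|B| = 4·4 = 16 pairs (a, b) and collect distinct sums.
a = -5: -5+-5=-10, -5+-3=-8, -5+4=-1, -5+6=1
a = -4: -4+-5=-9, -4+-3=-7, -4+4=0, -4+6=2
a = 3: 3+-5=-2, 3+-3=0, 3+4=7, 3+6=9
a = 9: 9+-5=4, 9+-3=6, 9+4=13, 9+6=15
Collecting distinct sums: A + B = {-10, -9, -8, -7, -2, -1, 0, 1, 2, 4, 6, 7, 9, 13, 15}
|A + B| = 15

A + B = {-10, -9, -8, -7, -2, -1, 0, 1, 2, 4, 6, 7, 9, 13, 15}


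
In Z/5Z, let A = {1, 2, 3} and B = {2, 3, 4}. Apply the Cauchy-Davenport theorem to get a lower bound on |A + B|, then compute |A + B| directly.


Cauchy-Davenport: |A + B| ≥ min(p, |A| + |B| - 1) for A, B nonempty in Z/pZ.
|A| = 3, |B| = 3, p = 5.
CD lower bound = min(5, 3 + 3 - 1) = min(5, 5) = 5.
Compute A + B mod 5 directly:
a = 1: 1+2=3, 1+3=4, 1+4=0
a = 2: 2+2=4, 2+3=0, 2+4=1
a = 3: 3+2=0, 3+3=1, 3+4=2
A + B = {0, 1, 2, 3, 4}, so |A + B| = 5.
Verify: 5 ≥ 5? Yes ✓.

CD lower bound = 5, actual |A + B| = 5.


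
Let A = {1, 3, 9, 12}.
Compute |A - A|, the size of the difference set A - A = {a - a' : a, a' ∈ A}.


A - A = {a - a' : a, a' ∈ A}; |A| = 4.
Bounds: 2|A|-1 ≤ |A - A| ≤ |A|² - |A| + 1, i.e. 7 ≤ |A - A| ≤ 13.
Note: 0 ∈ A - A always (from a - a). The set is symmetric: if d ∈ A - A then -d ∈ A - A.
Enumerate nonzero differences d = a - a' with a > a' (then include -d):
Positive differences: {2, 3, 6, 8, 9, 11}
Full difference set: {0} ∪ (positive diffs) ∪ (negative diffs).
|A - A| = 1 + 2·6 = 13 (matches direct enumeration: 13).

|A - A| = 13


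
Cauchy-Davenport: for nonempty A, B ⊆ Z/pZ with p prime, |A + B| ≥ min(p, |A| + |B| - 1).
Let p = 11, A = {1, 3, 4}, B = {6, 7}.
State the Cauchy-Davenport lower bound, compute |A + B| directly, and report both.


Cauchy-Davenport: |A + B| ≥ min(p, |A| + |B| - 1) for A, B nonempty in Z/pZ.
|A| = 3, |B| = 2, p = 11.
CD lower bound = min(11, 3 + 2 - 1) = min(11, 4) = 4.
Compute A + B mod 11 directly:
a = 1: 1+6=7, 1+7=8
a = 3: 3+6=9, 3+7=10
a = 4: 4+6=10, 4+7=0
A + B = {0, 7, 8, 9, 10}, so |A + B| = 5.
Verify: 5 ≥ 4? Yes ✓.

CD lower bound = 4, actual |A + B| = 5.


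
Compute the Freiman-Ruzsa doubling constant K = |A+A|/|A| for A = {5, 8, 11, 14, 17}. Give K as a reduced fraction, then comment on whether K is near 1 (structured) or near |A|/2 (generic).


|A| = 5.
Compute A + A by enumerating all 25 pairs.
A + A = {10, 13, 16, 19, 22, 25, 28, 31, 34}, so |A + A| = 9.
K = |A + A| / |A| = 9/5 (already in lowest terms) ≈ 1.8000.
Reference: AP of size 5 gives K = 9/5 ≈ 1.8000; a fully generic set of size 5 gives K ≈ 3.0000.

|A| = 5, |A + A| = 9, K = 9/5.


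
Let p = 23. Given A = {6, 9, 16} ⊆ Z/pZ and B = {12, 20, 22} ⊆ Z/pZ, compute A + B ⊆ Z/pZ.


Work in Z/23Z: reduce every sum a + b modulo 23.
Enumerate all 9 pairs:
a = 6: 6+12=18, 6+20=3, 6+22=5
a = 9: 9+12=21, 9+20=6, 9+22=8
a = 16: 16+12=5, 16+20=13, 16+22=15
Distinct residues collected: {3, 5, 6, 8, 13, 15, 18, 21}
|A + B| = 8 (out of 23 total residues).

A + B = {3, 5, 6, 8, 13, 15, 18, 21}


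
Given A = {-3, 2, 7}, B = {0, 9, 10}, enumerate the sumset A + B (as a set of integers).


A + B = {a + b : a ∈ A, b ∈ B}.
Enumerate all |A|·|B| = 3·3 = 9 pairs (a, b) and collect distinct sums.
a = -3: -3+0=-3, -3+9=6, -3+10=7
a = 2: 2+0=2, 2+9=11, 2+10=12
a = 7: 7+0=7, 7+9=16, 7+10=17
Collecting distinct sums: A + B = {-3, 2, 6, 7, 11, 12, 16, 17}
|A + B| = 8

A + B = {-3, 2, 6, 7, 11, 12, 16, 17}


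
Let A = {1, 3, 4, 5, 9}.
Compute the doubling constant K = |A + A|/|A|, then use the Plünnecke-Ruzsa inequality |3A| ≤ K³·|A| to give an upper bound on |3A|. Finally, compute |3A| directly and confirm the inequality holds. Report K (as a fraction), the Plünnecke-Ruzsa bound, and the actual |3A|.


|A| = 5.
Step 1: Compute A + A by enumerating all 25 pairs.
A + A = {2, 4, 5, 6, 7, 8, 9, 10, 12, 13, 14, 18}, so |A + A| = 12.
Step 2: Doubling constant K = |A + A|/|A| = 12/5 = 12/5 ≈ 2.4000.
Step 3: Plünnecke-Ruzsa gives |3A| ≤ K³·|A| = (2.4000)³ · 5 ≈ 69.1200.
Step 4: Compute 3A = A + A + A directly by enumerating all triples (a,b,c) ∈ A³; |3A| = 20.
Step 5: Check 20 ≤ 69.1200? Yes ✓.

K = 12/5, Plünnecke-Ruzsa bound K³|A| ≈ 69.1200, |3A| = 20, inequality holds.


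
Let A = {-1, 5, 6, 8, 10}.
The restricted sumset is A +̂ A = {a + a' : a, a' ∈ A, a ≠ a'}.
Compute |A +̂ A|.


Restricted sumset: A +̂ A = {a + a' : a ∈ A, a' ∈ A, a ≠ a'}.
Equivalently, take A + A and drop any sum 2a that is achievable ONLY as a + a for a ∈ A (i.e. sums representable only with equal summands).
Enumerate pairs (a, a') with a < a' (symmetric, so each unordered pair gives one sum; this covers all a ≠ a'):
  -1 + 5 = 4
  -1 + 6 = 5
  -1 + 8 = 7
  -1 + 10 = 9
  5 + 6 = 11
  5 + 8 = 13
  5 + 10 = 15
  6 + 8 = 14
  6 + 10 = 16
  8 + 10 = 18
Collected distinct sums: {4, 5, 7, 9, 11, 13, 14, 15, 16, 18}
|A +̂ A| = 10
(Reference bound: |A +̂ A| ≥ 2|A| - 3 for |A| ≥ 2, with |A| = 5 giving ≥ 7.)

|A +̂ A| = 10


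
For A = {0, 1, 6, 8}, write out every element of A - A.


A - A = {a - a' : a, a' ∈ A}.
Compute a - a' for each ordered pair (a, a'):
a = 0: 0-0=0, 0-1=-1, 0-6=-6, 0-8=-8
a = 1: 1-0=1, 1-1=0, 1-6=-5, 1-8=-7
a = 6: 6-0=6, 6-1=5, 6-6=0, 6-8=-2
a = 8: 8-0=8, 8-1=7, 8-6=2, 8-8=0
Collecting distinct values (and noting 0 appears from a-a):
A - A = {-8, -7, -6, -5, -2, -1, 0, 1, 2, 5, 6, 7, 8}
|A - A| = 13

A - A = {-8, -7, -6, -5, -2, -1, 0, 1, 2, 5, 6, 7, 8}


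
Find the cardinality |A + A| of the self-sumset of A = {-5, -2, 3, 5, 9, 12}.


A + A = {a + a' : a, a' ∈ A}; |A| = 6.
General bounds: 2|A| - 1 ≤ |A + A| ≤ |A|(|A|+1)/2, i.e. 11 ≤ |A + A| ≤ 21.
Lower bound 2|A|-1 is attained iff A is an arithmetic progression.
Enumerate sums a + a' for a ≤ a' (symmetric, so this suffices):
a = -5: -5+-5=-10, -5+-2=-7, -5+3=-2, -5+5=0, -5+9=4, -5+12=7
a = -2: -2+-2=-4, -2+3=1, -2+5=3, -2+9=7, -2+12=10
a = 3: 3+3=6, 3+5=8, 3+9=12, 3+12=15
a = 5: 5+5=10, 5+9=14, 5+12=17
a = 9: 9+9=18, 9+12=21
a = 12: 12+12=24
Distinct sums: {-10, -7, -4, -2, 0, 1, 3, 4, 6, 7, 8, 10, 12, 14, 15, 17, 18, 21, 24}
|A + A| = 19

|A + A| = 19


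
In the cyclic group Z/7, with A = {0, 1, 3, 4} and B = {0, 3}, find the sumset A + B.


Work in Z/7Z: reduce every sum a + b modulo 7.
Enumerate all 8 pairs:
a = 0: 0+0=0, 0+3=3
a = 1: 1+0=1, 1+3=4
a = 3: 3+0=3, 3+3=6
a = 4: 4+0=4, 4+3=0
Distinct residues collected: {0, 1, 3, 4, 6}
|A + B| = 5 (out of 7 total residues).

A + B = {0, 1, 3, 4, 6}


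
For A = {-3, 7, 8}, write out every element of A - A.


A - A = {a - a' : a, a' ∈ A}.
Compute a - a' for each ordered pair (a, a'):
a = -3: -3--3=0, -3-7=-10, -3-8=-11
a = 7: 7--3=10, 7-7=0, 7-8=-1
a = 8: 8--3=11, 8-7=1, 8-8=0
Collecting distinct values (and noting 0 appears from a-a):
A - A = {-11, -10, -1, 0, 1, 10, 11}
|A - A| = 7

A - A = {-11, -10, -1, 0, 1, 10, 11}


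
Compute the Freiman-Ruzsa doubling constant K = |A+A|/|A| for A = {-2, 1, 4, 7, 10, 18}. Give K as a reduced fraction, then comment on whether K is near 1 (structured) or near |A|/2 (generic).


|A| = 6.
Compute A + A by enumerating all 36 pairs.
A + A = {-4, -1, 2, 5, 8, 11, 14, 16, 17, 19, 20, 22, 25, 28, 36}, so |A + A| = 15.
K = |A + A| / |A| = 15/6 = 5/2 ≈ 2.5000.
Reference: AP of size 6 gives K = 11/6 ≈ 1.8333; a fully generic set of size 6 gives K ≈ 3.5000.

|A| = 6, |A + A| = 15, K = 15/6 = 5/2.


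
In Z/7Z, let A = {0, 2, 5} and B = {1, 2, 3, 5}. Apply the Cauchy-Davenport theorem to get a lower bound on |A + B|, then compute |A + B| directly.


Cauchy-Davenport: |A + B| ≥ min(p, |A| + |B| - 1) for A, B nonempty in Z/pZ.
|A| = 3, |B| = 4, p = 7.
CD lower bound = min(7, 3 + 4 - 1) = min(7, 6) = 6.
Compute A + B mod 7 directly:
a = 0: 0+1=1, 0+2=2, 0+3=3, 0+5=5
a = 2: 2+1=3, 2+2=4, 2+3=5, 2+5=0
a = 5: 5+1=6, 5+2=0, 5+3=1, 5+5=3
A + B = {0, 1, 2, 3, 4, 5, 6}, so |A + B| = 7.
Verify: 7 ≥ 6? Yes ✓.

CD lower bound = 6, actual |A + B| = 7.


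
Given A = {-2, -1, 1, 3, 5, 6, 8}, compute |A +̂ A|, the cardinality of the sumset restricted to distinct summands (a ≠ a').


Restricted sumset: A +̂ A = {a + a' : a ∈ A, a' ∈ A, a ≠ a'}.
Equivalently, take A + A and drop any sum 2a that is achievable ONLY as a + a for a ∈ A (i.e. sums representable only with equal summands).
Enumerate pairs (a, a') with a < a' (symmetric, so each unordered pair gives one sum; this covers all a ≠ a'):
  -2 + -1 = -3
  -2 + 1 = -1
  -2 + 3 = 1
  -2 + 5 = 3
  -2 + 6 = 4
  -2 + 8 = 6
  -1 + 1 = 0
  -1 + 3 = 2
  -1 + 5 = 4
  -1 + 6 = 5
  -1 + 8 = 7
  1 + 3 = 4
  1 + 5 = 6
  1 + 6 = 7
  1 + 8 = 9
  3 + 5 = 8
  3 + 6 = 9
  3 + 8 = 11
  5 + 6 = 11
  5 + 8 = 13
  6 + 8 = 14
Collected distinct sums: {-3, -1, 0, 1, 2, 3, 4, 5, 6, 7, 8, 9, 11, 13, 14}
|A +̂ A| = 15
(Reference bound: |A +̂ A| ≥ 2|A| - 3 for |A| ≥ 2, with |A| = 7 giving ≥ 11.)

|A +̂ A| = 15


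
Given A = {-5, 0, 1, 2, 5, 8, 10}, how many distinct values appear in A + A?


A + A = {a + a' : a, a' ∈ A}; |A| = 7.
General bounds: 2|A| - 1 ≤ |A + A| ≤ |A|(|A|+1)/2, i.e. 13 ≤ |A + A| ≤ 28.
Lower bound 2|A|-1 is attained iff A is an arithmetic progression.
Enumerate sums a + a' for a ≤ a' (symmetric, so this suffices):
a = -5: -5+-5=-10, -5+0=-5, -5+1=-4, -5+2=-3, -5+5=0, -5+8=3, -5+10=5
a = 0: 0+0=0, 0+1=1, 0+2=2, 0+5=5, 0+8=8, 0+10=10
a = 1: 1+1=2, 1+2=3, 1+5=6, 1+8=9, 1+10=11
a = 2: 2+2=4, 2+5=7, 2+8=10, 2+10=12
a = 5: 5+5=10, 5+8=13, 5+10=15
a = 8: 8+8=16, 8+10=18
a = 10: 10+10=20
Distinct sums: {-10, -5, -4, -3, 0, 1, 2, 3, 4, 5, 6, 7, 8, 9, 10, 11, 12, 13, 15, 16, 18, 20}
|A + A| = 22

|A + A| = 22


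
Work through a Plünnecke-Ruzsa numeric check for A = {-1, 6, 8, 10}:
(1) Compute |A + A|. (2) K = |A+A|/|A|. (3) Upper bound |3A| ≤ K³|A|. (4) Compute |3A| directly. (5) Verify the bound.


|A| = 4.
Step 1: Compute A + A by enumerating all 16 pairs.
A + A = {-2, 5, 7, 9, 12, 14, 16, 18, 20}, so |A + A| = 9.
Step 2: Doubling constant K = |A + A|/|A| = 9/4 = 9/4 ≈ 2.2500.
Step 3: Plünnecke-Ruzsa gives |3A| ≤ K³·|A| = (2.2500)³ · 4 ≈ 45.5625.
Step 4: Compute 3A = A + A + A directly by enumerating all triples (a,b,c) ∈ A³; |3A| = 16.
Step 5: Check 16 ≤ 45.5625? Yes ✓.

K = 9/4, Plünnecke-Ruzsa bound K³|A| ≈ 45.5625, |3A| = 16, inequality holds.


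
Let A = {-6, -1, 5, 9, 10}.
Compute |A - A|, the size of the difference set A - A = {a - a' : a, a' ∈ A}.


A - A = {a - a' : a, a' ∈ A}; |A| = 5.
Bounds: 2|A|-1 ≤ |A - A| ≤ |A|² - |A| + 1, i.e. 9 ≤ |A - A| ≤ 21.
Note: 0 ∈ A - A always (from a - a). The set is symmetric: if d ∈ A - A then -d ∈ A - A.
Enumerate nonzero differences d = a - a' with a > a' (then include -d):
Positive differences: {1, 4, 5, 6, 10, 11, 15, 16}
Full difference set: {0} ∪ (positive diffs) ∪ (negative diffs).
|A - A| = 1 + 2·8 = 17 (matches direct enumeration: 17).

|A - A| = 17


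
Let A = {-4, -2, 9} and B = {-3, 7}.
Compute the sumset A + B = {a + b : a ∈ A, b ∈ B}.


A + B = {a + b : a ∈ A, b ∈ B}.
Enumerate all |A|·|B| = 3·2 = 6 pairs (a, b) and collect distinct sums.
a = -4: -4+-3=-7, -4+7=3
a = -2: -2+-3=-5, -2+7=5
a = 9: 9+-3=6, 9+7=16
Collecting distinct sums: A + B = {-7, -5, 3, 5, 6, 16}
|A + B| = 6

A + B = {-7, -5, 3, 5, 6, 16}


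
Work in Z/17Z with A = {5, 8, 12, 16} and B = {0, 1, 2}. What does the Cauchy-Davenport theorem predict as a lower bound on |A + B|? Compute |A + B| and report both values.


Cauchy-Davenport: |A + B| ≥ min(p, |A| + |B| - 1) for A, B nonempty in Z/pZ.
|A| = 4, |B| = 3, p = 17.
CD lower bound = min(17, 4 + 3 - 1) = min(17, 6) = 6.
Compute A + B mod 17 directly:
a = 5: 5+0=5, 5+1=6, 5+2=7
a = 8: 8+0=8, 8+1=9, 8+2=10
a = 12: 12+0=12, 12+1=13, 12+2=14
a = 16: 16+0=16, 16+1=0, 16+2=1
A + B = {0, 1, 5, 6, 7, 8, 9, 10, 12, 13, 14, 16}, so |A + B| = 12.
Verify: 12 ≥ 6? Yes ✓.

CD lower bound = 6, actual |A + B| = 12.
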